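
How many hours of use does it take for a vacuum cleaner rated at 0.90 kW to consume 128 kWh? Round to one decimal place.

142.2 h

Hours = 128 kWh ÷ 0.9 kW = 142.2 h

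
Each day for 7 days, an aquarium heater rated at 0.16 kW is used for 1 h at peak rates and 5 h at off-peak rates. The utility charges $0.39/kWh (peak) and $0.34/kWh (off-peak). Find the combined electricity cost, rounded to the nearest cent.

Peak energy = 0.16 kW × 1 h × 7 = 1.12 kWh
Off-peak energy = 0.16 kW × 5 h × 7 = 5.6 kWh
Cost = 1.12 × $0.39 + 5.6 × $0.34 = $0.4368 + $1.904 = $2.34

$2.34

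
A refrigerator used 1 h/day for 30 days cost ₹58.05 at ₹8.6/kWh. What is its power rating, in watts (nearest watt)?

225 W

Energy = ₹58.05 ÷ ₹8.6/kWh = 6.75 kWh
Runtime = 1 h/day × 30 days = 30 h
Power = 6.75 kWh ÷ 30 h = 0.225 kW = 225 W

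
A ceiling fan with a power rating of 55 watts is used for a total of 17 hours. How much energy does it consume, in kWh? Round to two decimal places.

0.94 kWh

Energy = 0.055 kW × 17 h = 0.935 kWh ≈ 0.94 kWh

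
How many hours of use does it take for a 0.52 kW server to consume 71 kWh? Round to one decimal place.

136.5 h

Hours = 71 kWh ÷ 0.52 kW = 136.5 h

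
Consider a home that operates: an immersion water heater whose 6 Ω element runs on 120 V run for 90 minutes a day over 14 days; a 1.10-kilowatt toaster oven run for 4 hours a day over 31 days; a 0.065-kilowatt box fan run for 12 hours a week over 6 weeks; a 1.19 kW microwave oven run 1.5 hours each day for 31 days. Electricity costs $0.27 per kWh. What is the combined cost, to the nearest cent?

immersion water heater: Power = V²/R = 120²/6 = 2400 W = 2.4 kW
immersion water heater: Runtime = 90 min × 14 = 1260 min = 21 h
immersion water heater: 2.4 kW × 21 h = 50.4 kWh
toaster oven: Runtime = 4 h/day × 31 days = 124 h
toaster oven: 1.1 kW × 124 h = 136.4 kWh
box fan: Runtime = 12 h/week × 6 weeks = 72 h
box fan: 0.065 kW × 72 h = 4.68 kWh
microwave oven: Runtime = 1.5 h/day × 31 days = 46.5 h
microwave oven: 1.19 kW × 46.5 h = 55.335 kWh
Total energy = 246.815 kWh
Cost = 246.815 × $0.27 = $66.64

$66.64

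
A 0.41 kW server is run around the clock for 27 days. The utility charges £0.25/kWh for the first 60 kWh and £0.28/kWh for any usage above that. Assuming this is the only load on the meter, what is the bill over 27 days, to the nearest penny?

£72.59

Runtime = 24 h × 27 = 648 h
Energy = 0.41 kW × 648 h = 265.68 kWh
Tier 1 (0–60 kWh): 60 × £0.25 = £15
Above 60 kWh: 205.68 × £0.28 = £57.5904
Bill = £72.59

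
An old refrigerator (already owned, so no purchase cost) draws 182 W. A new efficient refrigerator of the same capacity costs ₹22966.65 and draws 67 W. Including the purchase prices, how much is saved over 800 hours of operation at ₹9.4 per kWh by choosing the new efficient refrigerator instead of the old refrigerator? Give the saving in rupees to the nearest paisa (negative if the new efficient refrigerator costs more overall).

old refrigerator: ₹0.00 + (182/1000) kW × 800 h × ₹9.4 = ₹0.00 + ₹1368.64 = ₹1368.64
new efficient refrigerator: ₹22966.65 + (67/1000) kW × 800 h × ₹9.4 = ₹22966.65 + ₹503.84 = ₹23470.49
Saving = ₹1368.64 − ₹23470.49 = −₹22101.85

-₹22101.85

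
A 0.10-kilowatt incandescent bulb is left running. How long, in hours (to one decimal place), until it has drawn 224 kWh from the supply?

Hours = 224 kWh ÷ 0.1 kW = 2240.0 h

2240.0 h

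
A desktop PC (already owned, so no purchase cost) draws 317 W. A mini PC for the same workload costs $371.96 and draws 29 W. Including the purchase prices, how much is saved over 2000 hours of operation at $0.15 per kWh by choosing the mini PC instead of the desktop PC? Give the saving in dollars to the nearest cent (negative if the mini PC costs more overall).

desktop PC: $0.00 + (317/1000) kW × 2000 h × $0.15 = $0.00 + $95.1 = $95.1
mini PC: $371.96 + (29/1000) kW × 2000 h × $0.15 = $371.96 + $8.7 = $380.66
Saving = $95.1 − $380.66 = −$285.56

-$285.56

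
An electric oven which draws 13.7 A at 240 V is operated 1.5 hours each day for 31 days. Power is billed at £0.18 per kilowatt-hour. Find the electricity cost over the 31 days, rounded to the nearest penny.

Power = 13.7 A × 240 V = 3288 W = 3.288 kW
Runtime = 1.5 h/day × 31 days = 46.5 h
Energy = 3.288 kW × 46.5 h = 152.892 kWh
Cost = 152.892 kWh × £0.18/kWh = £27.52

£27.52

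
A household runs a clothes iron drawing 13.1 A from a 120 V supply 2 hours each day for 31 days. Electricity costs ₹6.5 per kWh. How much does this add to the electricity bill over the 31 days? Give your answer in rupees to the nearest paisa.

₹633.52

Power = 13.1 A × 120 V = 1572 W = 1.572 kW
Runtime = 2 h/day × 31 days = 62 h
Energy = 1.572 kW × 62 h = 97.464 kWh
Cost = 97.464 kWh × ₹6.5/kWh = ₹633.52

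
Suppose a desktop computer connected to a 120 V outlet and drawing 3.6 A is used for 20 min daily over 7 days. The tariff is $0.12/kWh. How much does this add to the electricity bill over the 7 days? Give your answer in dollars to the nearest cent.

Power = 3.6 A × 120 V = 432 W = 0.432 kW
Runtime = 20 min × 7 = 140 min = 2.333333… h
Energy = 0.432 kW × 2.333333… h = 1.008 kWh
Cost = 1.008 kWh × $0.12/kWh = $0.12

$0.12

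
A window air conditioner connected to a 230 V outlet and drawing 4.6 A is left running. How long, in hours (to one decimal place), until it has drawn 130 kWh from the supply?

122.9 h

Power = 4.6 A × 230 V = 1058 W = 1.058 kW
Hours = 130 kWh ÷ 1.058 kW = 122.9 h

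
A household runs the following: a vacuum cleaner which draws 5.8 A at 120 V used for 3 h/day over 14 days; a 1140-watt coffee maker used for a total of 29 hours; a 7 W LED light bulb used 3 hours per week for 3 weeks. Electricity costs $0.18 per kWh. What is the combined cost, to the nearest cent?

vacuum cleaner: Power = 5.8 A × 120 V = 696 W = 0.696 kW
vacuum cleaner: Runtime = 3 h/day × 14 days = 42 h
vacuum cleaner: 0.696 kW × 42 h = 29.232 kWh
coffee maker: 1.14 kW × 29 h = 33.06 kWh
LED light bulb: Runtime = 3 h/week × 3 weeks = 9 h
LED light bulb: 0.007 kW × 9 h = 0.063 kWh
Total energy = 62.355 kWh
Cost = 62.355 × $0.18 = $11.22

$11.22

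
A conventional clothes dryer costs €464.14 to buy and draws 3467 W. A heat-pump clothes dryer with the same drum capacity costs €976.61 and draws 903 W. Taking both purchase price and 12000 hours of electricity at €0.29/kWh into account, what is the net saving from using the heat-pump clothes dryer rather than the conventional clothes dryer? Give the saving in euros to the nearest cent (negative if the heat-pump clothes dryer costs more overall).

conventional clothes dryer: €464.14 + (3467/1000) kW × 12000 h × €0.29 = €464.14 + €12065.16 = €12529.3
heat-pump clothes dryer: €976.61 + (903/1000) kW × 12000 h × €0.29 = €976.61 + €3142.44 = €4119.05
Saving = €12529.3 − €4119.05 = €8410.25

€8410.25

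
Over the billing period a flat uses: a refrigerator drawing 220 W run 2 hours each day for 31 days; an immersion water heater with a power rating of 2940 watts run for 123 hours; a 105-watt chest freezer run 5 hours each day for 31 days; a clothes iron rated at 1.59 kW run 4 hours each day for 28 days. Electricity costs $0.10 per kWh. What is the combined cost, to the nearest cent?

$56.96

refrigerator: Runtime = 2 h/day × 31 days = 62 h
refrigerator: 0.22 kW × 62 h = 13.64 kWh
immersion water heater: 2.94 kW × 123 h = 361.62 kWh
chest freezer: Runtime = 5 h/day × 31 days = 155 h
chest freezer: 0.105 kW × 155 h = 16.275 kWh
clothes iron: Runtime = 4 h/day × 28 days = 112 h
clothes iron: 1.59 kW × 112 h = 178.08 kWh
Total energy = 569.615 kWh
Cost = 569.615 × $0.10 = $56.96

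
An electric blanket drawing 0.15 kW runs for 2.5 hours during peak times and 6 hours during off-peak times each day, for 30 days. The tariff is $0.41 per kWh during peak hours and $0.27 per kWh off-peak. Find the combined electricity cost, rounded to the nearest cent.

Peak energy = 0.15 kW × 2.5 h × 30 = 11.25 kWh
Off-peak energy = 0.15 kW × 6 h × 30 = 27 kWh
Cost = 11.25 × $0.41 + 27 × $0.27 = $4.6125 + $7.29 = $11.90

$11.90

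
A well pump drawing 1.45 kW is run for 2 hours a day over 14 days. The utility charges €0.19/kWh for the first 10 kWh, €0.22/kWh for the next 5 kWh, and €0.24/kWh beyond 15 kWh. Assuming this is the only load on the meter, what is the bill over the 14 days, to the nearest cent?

Runtime = 2 h/day × 14 days = 28 h
Energy = 1.45 kW × 28 h = 40.6 kWh
Tier 1 (0–10 kWh): 10 × €0.19 = €1.9
Tier 2 (10–15 kWh): 5 × €0.22 = €1.1
Above 15 kWh: 25.6 × €0.24 = €6.144
Bill = €9.14

€9.14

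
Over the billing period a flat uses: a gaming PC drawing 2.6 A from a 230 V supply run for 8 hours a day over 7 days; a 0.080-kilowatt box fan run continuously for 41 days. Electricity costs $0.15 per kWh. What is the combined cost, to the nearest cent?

$16.83

gaming PC: Power = 2.6 A × 230 V = 598 W = 0.598 kW
gaming PC: Runtime = 8 h/day × 7 days = 56 h
gaming PC: 0.598 kW × 56 h = 33.488 kWh
box fan: Runtime = 24 h × 41 = 984 h
box fan: 0.08 kW × 984 h = 78.72 kWh
Total energy = 112.208 kWh
Cost = 112.208 × $0.15 = $16.83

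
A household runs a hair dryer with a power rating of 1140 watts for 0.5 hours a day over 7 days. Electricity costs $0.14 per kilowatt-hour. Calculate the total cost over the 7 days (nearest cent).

Runtime = 0.5 h/day × 7 days = 3.5 h
Energy = 1.14 kW × 3.5 h = 3.99 kWh
Cost = 3.99 kWh × $0.14/kWh = $0.56

$0.56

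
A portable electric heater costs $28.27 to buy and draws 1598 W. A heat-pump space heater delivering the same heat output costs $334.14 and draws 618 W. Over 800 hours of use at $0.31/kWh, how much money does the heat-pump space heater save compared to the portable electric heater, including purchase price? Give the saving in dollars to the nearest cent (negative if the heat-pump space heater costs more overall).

portable electric heater: $28.27 + (1598/1000) kW × 800 h × $0.31 = $28.27 + $396.304 = $424.574
heat-pump space heater: $334.14 + (618/1000) kW × 800 h × $0.31 = $334.14 + $153.264 = $487.404
Saving = $424.574 − $487.404 = −$62.83

-$62.83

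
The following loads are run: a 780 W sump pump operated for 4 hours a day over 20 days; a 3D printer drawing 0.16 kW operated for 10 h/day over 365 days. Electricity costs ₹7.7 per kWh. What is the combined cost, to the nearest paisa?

sump pump: Runtime = 4 h/day × 20 days = 80 h
sump pump: 0.78 kW × 80 h = 62.4 kWh
3D printer: Runtime = 10 h/day × 365 days = 3650 h
3D printer: 0.16 kW × 3650 h = 584 kWh
Total energy = 646.4 kWh
Cost = 646.4 × ₹7.7 = ₹4977.28

₹4977.28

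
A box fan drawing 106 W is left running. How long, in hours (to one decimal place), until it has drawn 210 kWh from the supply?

Hours = 210 kWh ÷ 0.106 kW = 1981.1 h

1981.1 h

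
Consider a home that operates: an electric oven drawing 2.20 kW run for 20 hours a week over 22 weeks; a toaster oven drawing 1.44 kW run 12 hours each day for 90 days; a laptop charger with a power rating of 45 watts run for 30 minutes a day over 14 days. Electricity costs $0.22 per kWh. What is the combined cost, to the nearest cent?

electric oven: Runtime = 20 h/week × 22 weeks = 440 h
electric oven: 2.2 kW × 440 h = 968 kWh
toaster oven: Runtime = 12 h/day × 90 days = 1080 h
toaster oven: 1.44 kW × 1080 h = 1555.2 kWh
laptop charger: Runtime = 30 min × 14 = 420 min = 7 h
laptop charger: 0.045 kW × 7 h = 0.315 kWh
Total energy = 2523.515 kWh
Cost = 2523.515 × $0.22 = $555.17

$555.17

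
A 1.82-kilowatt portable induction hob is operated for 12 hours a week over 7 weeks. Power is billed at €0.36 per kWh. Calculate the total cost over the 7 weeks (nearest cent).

€55.04

Runtime = 12 h/week × 7 weeks = 84 h
Energy = 1.82 kW × 84 h = 152.88 kWh
Cost = 152.88 kWh × €0.36/kWh = €55.04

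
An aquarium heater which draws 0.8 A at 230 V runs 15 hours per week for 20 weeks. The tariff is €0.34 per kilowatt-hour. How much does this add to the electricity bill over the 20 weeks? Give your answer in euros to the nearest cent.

Power = 0.8 A × 230 V = 184 W = 0.184 kW
Runtime = 15 h/week × 20 weeks = 300 h
Energy = 0.184 kW × 300 h = 55.2 kWh
Cost = 55.2 kWh × €0.34/kWh = €18.77

€18.77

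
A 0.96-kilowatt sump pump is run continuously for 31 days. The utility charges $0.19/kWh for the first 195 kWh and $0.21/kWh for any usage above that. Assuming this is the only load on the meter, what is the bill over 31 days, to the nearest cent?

$146.09

Runtime = 24 h × 31 = 744 h
Energy = 0.96 kW × 744 h = 714.24 kWh
Tier 1 (0–195 kWh): 195 × $0.19 = $37.05
Above 195 kWh: 519.24 × $0.21 = $109.0404
Bill = $146.09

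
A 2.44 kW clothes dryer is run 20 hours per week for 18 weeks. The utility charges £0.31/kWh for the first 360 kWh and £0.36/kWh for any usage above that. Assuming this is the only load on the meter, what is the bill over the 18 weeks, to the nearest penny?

Runtime = 20 h/week × 18 weeks = 360 h
Energy = 2.44 kW × 360 h = 878.4 kWh
Tier 1 (0–360 kWh): 360 × £0.31 = £111.6
Above 360 kWh: 518.4 × £0.36 = £186.624
Bill = £298.22

£298.22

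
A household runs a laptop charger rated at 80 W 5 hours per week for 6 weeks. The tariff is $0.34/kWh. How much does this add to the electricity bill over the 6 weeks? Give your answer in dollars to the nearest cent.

Runtime = 5 h/week × 6 weeks = 30 h
Energy = 0.08 kW × 30 h = 2.4 kWh
Cost = 2.4 kWh × $0.34/kWh = $0.82

$0.82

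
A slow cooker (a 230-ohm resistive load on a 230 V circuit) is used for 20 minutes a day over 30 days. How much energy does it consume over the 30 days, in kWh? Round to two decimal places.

2.30 kWh

Power = V²/R = 230²/230 = 230 W = 0.23 kW
Runtime = 20 min × 30 = 600 min = 10 h
Energy = 0.23 kW × 10 h = 2.3 kWh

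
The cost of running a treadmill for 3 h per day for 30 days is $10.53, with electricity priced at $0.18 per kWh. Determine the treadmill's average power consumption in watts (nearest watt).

650 W

Energy = $10.53 ÷ $0.18/kWh = 58.5 kWh
Runtime = 3 h/day × 30 days = 90 h
Power = 58.5 kWh ÷ 90 h = 0.65 kW = 650 W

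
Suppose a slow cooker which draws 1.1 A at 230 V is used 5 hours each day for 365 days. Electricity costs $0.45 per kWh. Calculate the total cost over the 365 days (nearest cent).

$207.78

Power = 1.1 A × 230 V = 253 W = 0.253 kW
Runtime = 5 h/day × 365 days = 1825 h
Energy = 0.253 kW × 1825 h = 461.725 kWh
Cost = 461.725 kWh × $0.45/kWh = $207.78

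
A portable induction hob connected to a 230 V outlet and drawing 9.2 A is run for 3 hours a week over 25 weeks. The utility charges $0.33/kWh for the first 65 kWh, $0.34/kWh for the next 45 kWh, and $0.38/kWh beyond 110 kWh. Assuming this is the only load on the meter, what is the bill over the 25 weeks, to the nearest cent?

$55.26

Power = 9.2 A × 230 V = 2116 W = 2.116 kW
Runtime = 3 h/week × 25 weeks = 75 h
Energy = 2.116 kW × 75 h = 158.7 kWh
Tier 1 (0–65 kWh): 65 × $0.33 = $21.45
Tier 2 (65–110 kWh): 45 × $0.34 = $15.3
Above 110 kWh: 48.7 × $0.38 = $18.506
Bill = $55.26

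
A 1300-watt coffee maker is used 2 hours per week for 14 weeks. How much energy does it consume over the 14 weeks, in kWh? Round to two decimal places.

Runtime = 2 h/week × 14 weeks = 28 h
Energy = 1.3 kW × 28 h = 36.4 kWh

36.40 kWh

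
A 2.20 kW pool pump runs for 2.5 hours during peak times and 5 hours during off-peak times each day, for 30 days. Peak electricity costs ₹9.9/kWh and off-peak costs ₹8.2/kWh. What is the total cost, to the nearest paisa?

₹4339.50

Peak energy = 2.2 kW × 2.5 h × 30 = 165 kWh
Off-peak energy = 2.2 kW × 5 h × 30 = 330 kWh
Cost = 165 × ₹9.9 + 330 × ₹8.2 = ₹1633.5 + ₹2706 = ₹4339.50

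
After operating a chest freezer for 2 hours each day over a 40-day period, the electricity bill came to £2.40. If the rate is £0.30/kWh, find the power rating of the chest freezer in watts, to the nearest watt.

100 W

Energy = £2.40 ÷ £0.30/kWh = 8 kWh
Runtime = 2 h/day × 40 days = 80 h
Power = 8 kWh ÷ 80 h = 0.1 kW = 100 W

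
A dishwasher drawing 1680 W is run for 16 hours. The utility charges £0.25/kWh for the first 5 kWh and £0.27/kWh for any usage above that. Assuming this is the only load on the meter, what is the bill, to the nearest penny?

£7.16

Energy = 1.68 kW × 16 h = 26.88 kWh
Tier 1 (0–5 kWh): 5 × £0.25 = £1.25
Above 5 kWh: 21.88 × £0.27 = £5.9076
Bill = £7.16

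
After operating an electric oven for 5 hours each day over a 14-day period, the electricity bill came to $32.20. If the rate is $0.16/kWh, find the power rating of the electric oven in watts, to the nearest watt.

2875 W

Energy = $32.20 ÷ $0.16/kWh = 201.25 kWh
Runtime = 5 h/day × 14 days = 70 h
Power = 201.25 kWh ÷ 70 h = 2.875 kW = 2875 W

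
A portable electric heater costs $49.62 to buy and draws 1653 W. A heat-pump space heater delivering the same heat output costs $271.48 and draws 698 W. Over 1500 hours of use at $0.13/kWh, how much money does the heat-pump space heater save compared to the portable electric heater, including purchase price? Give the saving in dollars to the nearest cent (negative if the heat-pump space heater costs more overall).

portable electric heater: $49.62 + (1653/1000) kW × 1500 h × $0.13 = $49.62 + $322.335 = $371.955
heat-pump space heater: $271.48 + (698/1000) kW × 1500 h × $0.13 = $271.48 + $136.11 = $407.59
Saving = $371.955 − $407.59 = −$35.635 → -$35.64

-$35.64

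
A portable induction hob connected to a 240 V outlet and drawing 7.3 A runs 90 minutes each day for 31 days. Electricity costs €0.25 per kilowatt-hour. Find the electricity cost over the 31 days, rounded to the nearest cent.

€20.37

Power = 7.3 A × 240 V = 1752 W = 1.752 kW
Runtime = 90 min × 31 = 2790 min = 46.5 h
Energy = 1.752 kW × 46.5 h = 81.468 kWh
Cost = 81.468 kWh × €0.25/kWh = €20.37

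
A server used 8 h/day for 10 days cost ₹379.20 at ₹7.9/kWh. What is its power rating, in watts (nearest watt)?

600 W

Energy = ₹379.20 ÷ ₹7.9/kWh = 48 kWh
Runtime = 8 h/day × 10 days = 80 h
Power = 48 kWh ÷ 80 h = 0.6 kW = 600 W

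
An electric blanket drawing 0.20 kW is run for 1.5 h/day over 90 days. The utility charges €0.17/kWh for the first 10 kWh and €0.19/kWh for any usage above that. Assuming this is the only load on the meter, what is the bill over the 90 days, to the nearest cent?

€4.93

Runtime = 1.5 h/day × 90 days = 135 h
Energy = 0.2 kW × 135 h = 27 kWh
Tier 1 (0–10 kWh): 10 × €0.17 = €1.7
Above 10 kWh: 17 × €0.19 = €3.23
Bill = €4.93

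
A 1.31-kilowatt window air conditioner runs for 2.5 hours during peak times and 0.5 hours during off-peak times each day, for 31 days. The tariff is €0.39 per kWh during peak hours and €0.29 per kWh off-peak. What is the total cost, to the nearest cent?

Peak energy = 1.31 kW × 2.5 h × 31 = 101.525 kWh
Off-peak energy = 1.31 kW × 0.5 h × 31 = 20.305 kWh
Cost = 101.525 × €0.39 + 20.305 × €0.29 = €39.59475 + €5.88845 = €45.48

€45.48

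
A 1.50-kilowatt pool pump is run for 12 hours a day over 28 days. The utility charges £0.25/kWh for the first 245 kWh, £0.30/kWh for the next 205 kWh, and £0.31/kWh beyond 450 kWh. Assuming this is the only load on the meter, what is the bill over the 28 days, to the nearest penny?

Runtime = 12 h/day × 28 days = 336 h
Energy = 1.5 kW × 336 h = 504 kWh
Tier 1 (0–245 kWh): 245 × £0.25 = £61.25
Tier 2 (245–450 kWh): 205 × £0.30 = £61.5
Above 450 kWh: 54 × £0.31 = £16.74
Bill = £139.49

£139.49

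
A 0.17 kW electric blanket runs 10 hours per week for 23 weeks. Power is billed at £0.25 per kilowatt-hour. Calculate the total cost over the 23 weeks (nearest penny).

£9.78

Runtime = 10 h/week × 23 weeks = 230 h
Energy = 0.17 kW × 230 h = 39.1 kWh
Cost = 39.1 kWh × £0.25/kWh = £9.78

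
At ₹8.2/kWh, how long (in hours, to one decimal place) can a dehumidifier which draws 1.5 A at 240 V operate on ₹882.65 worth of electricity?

299.0 h

Power = 1.5 A × 240 V = 360 W = 0.36 kW
Energy available = ₹882.65 ÷ ₹8.2/kWh = 107.6402 kWh
Hours = 107.6402 kWh ÷ 0.36 kW = 299.0 h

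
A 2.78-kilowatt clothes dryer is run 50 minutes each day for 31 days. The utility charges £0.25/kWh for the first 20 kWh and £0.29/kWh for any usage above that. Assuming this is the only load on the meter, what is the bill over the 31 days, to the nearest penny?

£20.03

Runtime = 50 min × 31 = 1550 min = 25.833333… h
Energy = 2.78 kW × 25.833333… h = 71.816666… kWh
Tier 1 (0–20 kWh): 20 × £0.25 = £5
Above 20 kWh: 51.816666… × £0.29 = £15.026833…
Bill = £20.03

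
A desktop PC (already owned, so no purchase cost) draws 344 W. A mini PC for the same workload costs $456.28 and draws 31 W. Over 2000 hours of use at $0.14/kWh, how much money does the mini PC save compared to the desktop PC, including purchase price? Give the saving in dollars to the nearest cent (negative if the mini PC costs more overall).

desktop PC: $0.00 + (344/1000) kW × 2000 h × $0.14 = $0.00 + $96.32 = $96.32
mini PC: $456.28 + (31/1000) kW × 2000 h × $0.14 = $456.28 + $8.68 = $464.96
Saving = $96.32 − $464.96 = −$368.64

-$368.64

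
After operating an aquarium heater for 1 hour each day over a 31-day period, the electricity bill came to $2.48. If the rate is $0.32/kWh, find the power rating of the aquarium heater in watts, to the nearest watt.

Energy = $2.48 ÷ $0.32/kWh = 7.75 kWh
Runtime = 1 h/day × 31 days = 31 h
Power = 7.75 kWh ÷ 31 h = 0.25 kW = 250 W

250 W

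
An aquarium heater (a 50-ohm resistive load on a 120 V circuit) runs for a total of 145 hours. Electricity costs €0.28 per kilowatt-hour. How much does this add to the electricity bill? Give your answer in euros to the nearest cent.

€11.69

Power = V²/R = 120²/50 = 288 W = 0.288 kW
Energy = 0.288 kW × 145 h = 41.76 kWh
Cost = 41.76 kWh × €0.28/kWh = €11.69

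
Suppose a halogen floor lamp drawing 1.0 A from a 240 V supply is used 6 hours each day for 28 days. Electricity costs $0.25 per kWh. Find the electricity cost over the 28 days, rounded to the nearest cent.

Power = 1.0 A × 240 V = 240 W = 0.24 kW
Runtime = 6 h/day × 28 days = 168 h
Energy = 0.24 kW × 168 h = 40.32 kWh
Cost = 40.32 kWh × $0.25/kWh = $10.08

$10.08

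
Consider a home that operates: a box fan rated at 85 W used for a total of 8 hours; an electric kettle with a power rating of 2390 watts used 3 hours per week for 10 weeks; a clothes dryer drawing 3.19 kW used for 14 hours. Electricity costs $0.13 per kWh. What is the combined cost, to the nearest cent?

$15.22

box fan: 0.085 kW × 8 h = 0.68 kWh
electric kettle: Runtime = 3 h/week × 10 weeks = 30 h
electric kettle: 2.39 kW × 30 h = 71.7 kWh
clothes dryer: 3.19 kW × 14 h = 44.66 kWh
Total energy = 117.04 kWh
Cost = 117.04 × $0.13 = $15.22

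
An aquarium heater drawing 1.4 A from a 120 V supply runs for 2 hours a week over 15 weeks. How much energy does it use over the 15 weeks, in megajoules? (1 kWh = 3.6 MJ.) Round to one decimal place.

Power = 1.4 A × 120 V = 168 W = 0.168 kW
Runtime = 2 h/week × 15 weeks = 30 h
Energy = 0.168 kW × 30 h = 5.04 kWh
= 5.04 × 3.6 MJ = 18.1 MJ

18.1 MJ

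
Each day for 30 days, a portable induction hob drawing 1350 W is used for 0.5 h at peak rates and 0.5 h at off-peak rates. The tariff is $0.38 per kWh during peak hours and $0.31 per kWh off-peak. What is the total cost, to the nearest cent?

$13.97

Peak energy = 1.35 kW × 0.5 h × 30 = 20.25 kWh
Off-peak energy = 1.35 kW × 0.5 h × 30 = 20.25 kWh
Cost = 20.25 × $0.38 + 20.25 × $0.31 = $7.695 + $6.2775 = $13.97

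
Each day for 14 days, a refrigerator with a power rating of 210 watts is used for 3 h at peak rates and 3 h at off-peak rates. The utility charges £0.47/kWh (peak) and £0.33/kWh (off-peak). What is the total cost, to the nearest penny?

£7.06

Peak energy = 0.21 kW × 3 h × 14 = 8.82 kWh
Off-peak energy = 0.21 kW × 3 h × 14 = 8.82 kWh
Cost = 8.82 × £0.47 + 8.82 × £0.33 = £4.1454 + £2.9106 = £7.06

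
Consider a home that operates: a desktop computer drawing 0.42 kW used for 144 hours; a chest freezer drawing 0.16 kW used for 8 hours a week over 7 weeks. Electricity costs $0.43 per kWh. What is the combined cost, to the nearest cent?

$29.86

desktop computer: 0.42 kW × 144 h = 60.48 kWh
chest freezer: Runtime = 8 h/week × 7 weeks = 56 h
chest freezer: 0.16 kW × 56 h = 8.96 kWh
Total energy = 69.44 kWh
Cost = 69.44 × $0.43 = $29.86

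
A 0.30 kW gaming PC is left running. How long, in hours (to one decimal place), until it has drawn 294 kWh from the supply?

Hours = 294 kWh ÷ 0.3 kW = 980.0 h

980.0 h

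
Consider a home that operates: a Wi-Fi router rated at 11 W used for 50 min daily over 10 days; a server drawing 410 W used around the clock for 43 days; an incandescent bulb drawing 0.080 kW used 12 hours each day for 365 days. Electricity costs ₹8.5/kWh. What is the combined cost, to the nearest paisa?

₹6575.70

Wi-Fi router: Runtime = 50 min × 10 = 500 min = 8.333333… h
Wi-Fi router: 0.011 kW × 8.333333… h = 0.091666… kWh
server: Runtime = 24 h × 43 = 1032 h
server: 0.41 kW × 1032 h = 423.12 kWh
incandescent bulb: Runtime = 12 h/day × 365 days = 4380 h
incandescent bulb: 0.08 kW × 4380 h = 350.4 kWh
Total energy = 773.611666… kWh
Cost = 773.611666… × ₹8.5 = ₹6575.70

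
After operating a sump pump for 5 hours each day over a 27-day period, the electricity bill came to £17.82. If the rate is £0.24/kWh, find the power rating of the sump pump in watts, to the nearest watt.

550 W

Energy = £17.82 ÷ £0.24/kWh = 74.25 kWh
Runtime = 5 h/day × 27 days = 135 h
Power = 74.25 kWh ÷ 135 h = 0.55 kW = 550 W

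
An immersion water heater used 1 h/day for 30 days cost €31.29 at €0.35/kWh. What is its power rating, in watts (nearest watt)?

Energy = €31.29 ÷ €0.35/kWh = 89.4 kWh
Runtime = 1 h/day × 30 days = 30 h
Power = 89.4 kWh ÷ 30 h = 2.98 kW = 2980 W

2980 W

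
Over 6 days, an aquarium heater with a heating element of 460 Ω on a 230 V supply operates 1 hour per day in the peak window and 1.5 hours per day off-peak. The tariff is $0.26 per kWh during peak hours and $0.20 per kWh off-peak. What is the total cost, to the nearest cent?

$0.39

Power = V²/R = 230²/460 = 115 W = 0.115 kW
Peak energy = 0.115 kW × 1 h × 6 = 0.69 kWh
Off-peak energy = 0.115 kW × 1.5 h × 6 = 1.035 kWh
Cost = 0.69 × $0.26 + 1.035 × $0.20 = $0.1794 + $0.207 = $0.39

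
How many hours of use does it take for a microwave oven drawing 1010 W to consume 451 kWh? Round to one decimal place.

446.5 h

Hours = 451 kWh ÷ 1.01 kW = 446.5 h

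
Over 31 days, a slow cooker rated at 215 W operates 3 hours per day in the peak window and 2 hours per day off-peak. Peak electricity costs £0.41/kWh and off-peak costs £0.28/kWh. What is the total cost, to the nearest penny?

£11.93

Peak energy = 0.215 kW × 3 h × 31 = 19.995 kWh
Off-peak energy = 0.215 kW × 2 h × 31 = 13.33 kWh
Cost = 19.995 × £0.41 + 13.33 × £0.28 = £8.19795 + £3.7324 = £11.93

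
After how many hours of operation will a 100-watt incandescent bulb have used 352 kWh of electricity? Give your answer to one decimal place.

3520.0 h

Hours = 352 kWh ÷ 0.1 kW = 3520.0 h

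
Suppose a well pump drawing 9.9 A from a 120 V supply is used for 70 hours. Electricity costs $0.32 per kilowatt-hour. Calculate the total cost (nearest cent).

$26.61

Power = 9.9 A × 120 V = 1188 W = 1.188 kW
Energy = 1.188 kW × 70 h = 83.16 kWh
Cost = 83.16 kWh × $0.32/kWh = $26.61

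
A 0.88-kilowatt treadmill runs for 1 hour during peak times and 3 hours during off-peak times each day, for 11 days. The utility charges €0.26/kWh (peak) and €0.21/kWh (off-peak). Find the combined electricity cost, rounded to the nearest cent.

Peak energy = 0.88 kW × 1 h × 11 = 9.68 kWh
Off-peak energy = 0.88 kW × 3 h × 11 = 29.04 kWh
Cost = 9.68 × €0.26 + 29.04 × €0.21 = €2.5168 + €6.0984 = €8.62

€8.62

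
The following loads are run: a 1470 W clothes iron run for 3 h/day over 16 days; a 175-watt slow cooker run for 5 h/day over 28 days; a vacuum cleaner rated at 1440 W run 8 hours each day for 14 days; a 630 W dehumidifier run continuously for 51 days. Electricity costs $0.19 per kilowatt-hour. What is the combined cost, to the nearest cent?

clothes iron: Runtime = 3 h/day × 16 days = 48 h
clothes iron: 1.47 kW × 48 h = 70.56 kWh
slow cooker: Runtime = 5 h/day × 28 days = 140 h
slow cooker: 0.175 kW × 140 h = 24.5 kWh
vacuum cleaner: Runtime = 8 h/day × 14 days = 112 h
vacuum cleaner: 1.44 kW × 112 h = 161.28 kWh
dehumidifier: Runtime = 24 h × 51 = 1224 h
dehumidifier: 0.63 kW × 1224 h = 771.12 kWh
Total energy = 1027.46 kWh
Cost = 1027.46 × $0.19 = $195.22

$195.22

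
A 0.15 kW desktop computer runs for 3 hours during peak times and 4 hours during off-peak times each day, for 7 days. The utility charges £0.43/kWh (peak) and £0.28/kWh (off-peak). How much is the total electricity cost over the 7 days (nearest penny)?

Peak energy = 0.15 kW × 3 h × 7 = 3.15 kWh
Off-peak energy = 0.15 kW × 4 h × 7 = 4.2 kWh
Cost = 3.15 × £0.43 + 4.2 × £0.28 = £1.3545 + £1.176 = £2.53

£2.53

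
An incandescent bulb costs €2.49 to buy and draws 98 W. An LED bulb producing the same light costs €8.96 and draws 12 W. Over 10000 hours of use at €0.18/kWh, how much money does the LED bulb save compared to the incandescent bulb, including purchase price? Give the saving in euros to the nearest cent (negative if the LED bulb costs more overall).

€148.33

incandescent bulb: €2.49 + (98/1000) kW × 10000 h × €0.18 = €2.49 + €176.4 = €178.89
LED bulb: €8.96 + (12/1000) kW × 10000 h × €0.18 = €8.96 + €21.6 = €30.56
Saving = €178.89 − €30.56 = €148.33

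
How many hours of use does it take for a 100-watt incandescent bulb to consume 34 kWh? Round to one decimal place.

Hours = 34 kWh ÷ 0.1 kW = 340.0 h

340.0 h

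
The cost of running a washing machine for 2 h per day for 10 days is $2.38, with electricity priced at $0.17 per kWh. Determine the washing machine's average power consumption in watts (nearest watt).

Energy = $2.38 ÷ $0.17/kWh = 14 kWh
Runtime = 2 h/day × 10 days = 20 h
Power = 14 kWh ÷ 20 h = 0.7 kW = 700 W

700 W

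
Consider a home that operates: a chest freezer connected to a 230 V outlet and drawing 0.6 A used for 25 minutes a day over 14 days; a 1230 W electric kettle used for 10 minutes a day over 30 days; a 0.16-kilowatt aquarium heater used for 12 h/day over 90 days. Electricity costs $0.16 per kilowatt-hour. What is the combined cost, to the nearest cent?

$28.76

chest freezer: Power = 0.6 A × 230 V = 138 W = 0.138 kW
chest freezer: Runtime = 25 min × 14 = 350 min = 5.833333… h
chest freezer: 0.138 kW × 5.833333… h = 0.805 kWh
electric kettle: Runtime = 10 min × 30 = 300 min = 5 h
electric kettle: 1.23 kW × 5 h = 6.15 kWh
aquarium heater: Runtime = 12 h/day × 90 days = 1080 h
aquarium heater: 0.16 kW × 1080 h = 172.8 kWh
Total energy = 179.755 kWh
Cost = 179.755 × $0.16 = $28.76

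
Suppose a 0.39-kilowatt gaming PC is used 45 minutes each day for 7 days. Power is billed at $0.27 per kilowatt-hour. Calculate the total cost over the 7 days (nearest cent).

$0.55

Runtime = 45 min × 7 = 315 min = 5.25 h
Energy = 0.39 kW × 5.25 h = 2.0475 kWh
Cost = 2.0475 kWh × $0.27/kWh = $0.55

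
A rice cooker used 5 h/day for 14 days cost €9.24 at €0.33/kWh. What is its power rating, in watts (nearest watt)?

400 W

Energy = €9.24 ÷ €0.33/kWh = 28 kWh
Runtime = 5 h/day × 14 days = 70 h
Power = 28 kWh ÷ 70 h = 0.4 kW = 400 W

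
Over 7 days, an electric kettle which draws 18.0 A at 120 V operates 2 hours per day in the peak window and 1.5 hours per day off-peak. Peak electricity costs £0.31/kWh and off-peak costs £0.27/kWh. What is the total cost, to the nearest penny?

Power = 18.0 A × 120 V = 2160 W = 2.16 kW
Peak energy = 2.16 kW × 2 h × 7 = 30.24 kWh
Off-peak energy = 2.16 kW × 1.5 h × 7 = 22.68 kWh
Cost = 30.24 × £0.31 + 22.68 × £0.27 = £9.3744 + £6.1236 = £15.50

£15.50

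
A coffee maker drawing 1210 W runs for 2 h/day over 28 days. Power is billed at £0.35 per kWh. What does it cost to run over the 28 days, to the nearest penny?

Runtime = 2 h/day × 28 days = 56 h
Energy = 1.21 kW × 56 h = 67.76 kWh
Cost = 67.76 kWh × £0.35/kWh = £23.72

£23.72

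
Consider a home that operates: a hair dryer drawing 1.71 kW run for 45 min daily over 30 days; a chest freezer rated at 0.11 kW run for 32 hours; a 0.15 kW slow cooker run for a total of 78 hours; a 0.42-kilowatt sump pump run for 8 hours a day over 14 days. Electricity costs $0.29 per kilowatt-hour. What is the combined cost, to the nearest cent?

hair dryer: Runtime = 45 min × 30 = 1350 min = 22.5 h
hair dryer: 1.71 kW × 22.5 h = 38.475 kWh
chest freezer: 0.11 kW × 32 h = 3.52 kWh
slow cooker: 0.15 kW × 78 h = 11.7 kWh
sump pump: Runtime = 8 h/day × 14 days = 112 h
sump pump: 0.42 kW × 112 h = 47.04 kWh
Total energy = 100.735 kWh
Cost = 100.735 × $0.29 = $29.21

$29.21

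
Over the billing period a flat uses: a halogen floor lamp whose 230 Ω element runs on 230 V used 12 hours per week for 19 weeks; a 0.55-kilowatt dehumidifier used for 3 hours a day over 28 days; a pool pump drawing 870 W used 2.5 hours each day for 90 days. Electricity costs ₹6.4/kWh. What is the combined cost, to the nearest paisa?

halogen floor lamp: Power = V²/R = 230²/230 = 230 W = 0.23 kW
halogen floor lamp: Runtime = 12 h/week × 19 weeks = 228 h
halogen floor lamp: 0.23 kW × 228 h = 52.44 kWh
dehumidifier: Runtime = 3 h/day × 28 days = 84 h
dehumidifier: 0.55 kW × 84 h = 46.2 kWh
pool pump: Runtime = 2.5 h/day × 90 days = 225 h
pool pump: 0.87 kW × 225 h = 195.75 kWh
Total energy = 294.39 kWh
Cost = 294.39 × ₹6.4 = ₹1884.10

₹1884.10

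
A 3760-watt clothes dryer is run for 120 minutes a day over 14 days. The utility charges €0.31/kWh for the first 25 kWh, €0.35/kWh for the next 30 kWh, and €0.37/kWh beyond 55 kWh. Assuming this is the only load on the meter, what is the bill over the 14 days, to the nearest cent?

Runtime = 120 min × 14 = 1680 min = 28 h
Energy = 3.76 kW × 28 h = 105.28 kWh
Tier 1 (0–25 kWh): 25 × €0.31 = €7.75
Tier 2 (25–55 kWh): 30 × €0.35 = €10.5
Above 55 kWh: 50.28 × €0.37 = €18.6036
Bill = €36.85

€36.85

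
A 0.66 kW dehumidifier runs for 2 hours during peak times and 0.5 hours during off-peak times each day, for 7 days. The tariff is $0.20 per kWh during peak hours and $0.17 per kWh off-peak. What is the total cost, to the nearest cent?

Peak energy = 0.66 kW × 2 h × 7 = 9.24 kWh
Off-peak energy = 0.66 kW × 0.5 h × 7 = 2.31 kWh
Cost = 9.24 × $0.20 + 2.31 × $0.17 = $1.848 + $0.3927 = $2.24

$2.24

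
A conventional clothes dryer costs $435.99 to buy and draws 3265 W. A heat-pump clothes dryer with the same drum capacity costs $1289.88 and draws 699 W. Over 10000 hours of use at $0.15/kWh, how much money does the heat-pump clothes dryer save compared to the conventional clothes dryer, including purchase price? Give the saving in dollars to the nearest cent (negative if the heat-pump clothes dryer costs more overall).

$2995.11

conventional clothes dryer: $435.99 + (3265/1000) kW × 10000 h × $0.15 = $435.99 + $4897.5 = $5333.49
heat-pump clothes dryer: $1289.88 + (699/1000) kW × 10000 h × $0.15 = $1289.88 + $1048.5 = $2338.38
Saving = $5333.49 − $2338.38 = $2995.11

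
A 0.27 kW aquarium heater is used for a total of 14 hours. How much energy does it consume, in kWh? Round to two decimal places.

3.78 kWh

Energy = 0.27 kW × 14 h = 3.78 kWh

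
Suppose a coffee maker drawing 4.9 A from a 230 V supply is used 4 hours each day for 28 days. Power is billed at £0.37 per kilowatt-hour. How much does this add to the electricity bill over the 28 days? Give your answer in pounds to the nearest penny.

£46.70

Power = 4.9 A × 230 V = 1127 W = 1.127 kW
Runtime = 4 h/day × 28 days = 112 h
Energy = 1.127 kW × 112 h = 126.224 kWh
Cost = 126.224 kWh × £0.37/kWh = £46.70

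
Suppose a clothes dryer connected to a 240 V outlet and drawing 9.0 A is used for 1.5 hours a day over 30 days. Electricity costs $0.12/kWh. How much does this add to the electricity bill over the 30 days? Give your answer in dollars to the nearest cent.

$11.66

Power = 9.0 A × 240 V = 2160 W = 2.16 kW
Runtime = 1.5 h/day × 30 days = 45 h
Energy = 2.16 kW × 45 h = 97.2 kWh
Cost = 97.2 kWh × $0.12/kWh = $11.66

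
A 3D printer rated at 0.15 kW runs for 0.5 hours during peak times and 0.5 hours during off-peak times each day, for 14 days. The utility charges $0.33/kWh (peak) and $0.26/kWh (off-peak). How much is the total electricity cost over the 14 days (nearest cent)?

Peak energy = 0.15 kW × 0.5 h × 14 = 1.05 kWh
Off-peak energy = 0.15 kW × 0.5 h × 14 = 1.05 kWh
Cost = 1.05 × $0.33 + 1.05 × $0.26 = $0.3465 + $0.273 = $0.62

$0.62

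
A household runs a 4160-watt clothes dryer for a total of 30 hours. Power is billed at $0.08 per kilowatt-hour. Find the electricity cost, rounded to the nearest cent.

$9.98

Energy = 4.16 kW × 30 h = 124.8 kWh
Cost = 124.8 kWh × $0.08/kWh = $9.98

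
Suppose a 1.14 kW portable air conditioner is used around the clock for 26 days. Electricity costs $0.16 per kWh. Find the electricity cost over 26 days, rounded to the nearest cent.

$113.82

Runtime = 24 h × 26 = 624 h
Energy = 1.14 kW × 624 h = 711.36 kWh
Cost = 711.36 kWh × $0.16/kWh = $113.82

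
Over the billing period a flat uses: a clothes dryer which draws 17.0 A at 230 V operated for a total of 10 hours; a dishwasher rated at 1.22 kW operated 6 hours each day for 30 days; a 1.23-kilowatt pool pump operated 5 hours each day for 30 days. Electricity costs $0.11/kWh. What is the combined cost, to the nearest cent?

clothes dryer: Power = 17.0 A × 230 V = 3910 W = 3.91 kW
clothes dryer: 3.91 kW × 10 h = 39.1 kWh
dishwasher: Runtime = 6 h/day × 30 days = 180 h
dishwasher: 1.22 kW × 180 h = 219.6 kWh
pool pump: Runtime = 5 h/day × 30 days = 150 h
pool pump: 1.23 kW × 150 h = 184.5 kWh
Total energy = 443.2 kWh
Cost = 443.2 × $0.11 = $48.75

$48.75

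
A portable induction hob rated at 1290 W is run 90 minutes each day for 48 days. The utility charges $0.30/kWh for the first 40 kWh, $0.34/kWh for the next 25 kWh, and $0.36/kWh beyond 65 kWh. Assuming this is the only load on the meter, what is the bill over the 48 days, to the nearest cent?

$30.54

Runtime = 90 min × 48 = 4320 min = 72 h
Energy = 1.29 kW × 72 h = 92.88 kWh
Tier 1 (0–40 kWh): 40 × $0.30 = $12
Tier 2 (40–65 kWh): 25 × $0.34 = $8.5
Above 65 kWh: 27.88 × $0.36 = $10.0368
Bill = $30.54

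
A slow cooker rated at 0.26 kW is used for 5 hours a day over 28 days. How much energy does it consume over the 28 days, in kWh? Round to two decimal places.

Runtime = 5 h/day × 28 days = 140 h
Energy = 0.26 kW × 140 h = 36.4 kWh

36.40 kWh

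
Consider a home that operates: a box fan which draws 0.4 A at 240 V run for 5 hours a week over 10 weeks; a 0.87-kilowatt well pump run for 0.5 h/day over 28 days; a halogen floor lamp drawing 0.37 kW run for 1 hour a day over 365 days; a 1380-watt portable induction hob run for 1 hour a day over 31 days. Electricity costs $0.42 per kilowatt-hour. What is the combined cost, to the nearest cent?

$81.82

box fan: Power = 0.4 A × 240 V = 96 W = 0.096 kW
box fan: Runtime = 5 h/week × 10 weeks = 50 h
box fan: 0.096 kW × 50 h = 4.8 kWh
well pump: Runtime = 0.5 h/day × 28 days = 14 h
well pump: 0.87 kW × 14 h = 12.18 kWh
halogen floor lamp: Runtime = 1 h/day × 365 days = 365 h
halogen floor lamp: 0.37 kW × 365 h = 135.05 kWh
portable induction hob: Runtime = 1 h/day × 31 days = 31 h
portable induction hob: 1.38 kW × 31 h = 42.78 kWh
Total energy = 194.81 kWh
Cost = 194.81 × $0.42 = $81.82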